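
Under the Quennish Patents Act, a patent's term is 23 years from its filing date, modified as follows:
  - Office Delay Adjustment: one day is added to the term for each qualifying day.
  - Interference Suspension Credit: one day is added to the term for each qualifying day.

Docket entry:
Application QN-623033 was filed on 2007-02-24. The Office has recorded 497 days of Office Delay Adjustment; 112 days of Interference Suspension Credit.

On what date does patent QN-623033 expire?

2031-10-26

Base term: filing date + 23 years → 24 February 2030.
Office Delay Adjustment: +497 days → 6 July 2031.
Interference Suspension Credit: +112 days → 26 October 2031.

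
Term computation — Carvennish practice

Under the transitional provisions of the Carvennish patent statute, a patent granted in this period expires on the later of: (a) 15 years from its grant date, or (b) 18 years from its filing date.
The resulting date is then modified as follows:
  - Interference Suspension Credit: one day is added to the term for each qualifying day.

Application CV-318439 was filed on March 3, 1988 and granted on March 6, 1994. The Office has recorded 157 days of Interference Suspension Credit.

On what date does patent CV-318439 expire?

August 10, 2009

(a) grant + 15 years → 6 March 2009.
(b) filing + 18 years → 3 March 2006.
Later of the two: 6 March 2009.
Interference Suspension Credit: +157 days → 10 August 2009.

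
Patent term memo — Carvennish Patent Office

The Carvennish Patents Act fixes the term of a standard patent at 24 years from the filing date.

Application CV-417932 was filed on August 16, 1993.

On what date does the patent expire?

August 16, 2017

Filing date + 24 years → 16 August 2017.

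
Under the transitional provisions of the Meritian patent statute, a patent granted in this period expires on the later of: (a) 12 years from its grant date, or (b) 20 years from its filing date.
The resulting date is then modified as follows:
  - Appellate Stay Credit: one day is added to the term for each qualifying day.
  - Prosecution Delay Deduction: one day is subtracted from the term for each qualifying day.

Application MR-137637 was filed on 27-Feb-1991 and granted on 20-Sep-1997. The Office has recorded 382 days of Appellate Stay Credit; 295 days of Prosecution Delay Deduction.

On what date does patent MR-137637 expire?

2011-05-25

(a) grant + 12 years → 20 September 2009.
(b) filing + 20 years → 27 February 2011.
Later of the two: 27 February 2011.
Appellate Stay Credit: +382 days → 15 March 2012.
Prosecution Delay Deduction: −295 days → 25 May 2011.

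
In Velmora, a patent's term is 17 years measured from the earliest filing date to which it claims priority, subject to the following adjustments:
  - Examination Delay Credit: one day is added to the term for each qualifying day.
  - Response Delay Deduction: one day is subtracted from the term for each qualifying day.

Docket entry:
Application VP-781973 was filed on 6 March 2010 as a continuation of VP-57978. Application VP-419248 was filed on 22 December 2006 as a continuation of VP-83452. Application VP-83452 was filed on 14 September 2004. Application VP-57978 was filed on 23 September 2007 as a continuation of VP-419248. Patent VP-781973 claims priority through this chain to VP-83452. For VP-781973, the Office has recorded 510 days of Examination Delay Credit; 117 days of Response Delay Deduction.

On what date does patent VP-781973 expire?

Earliest priority filing: 14 September 2004.
Base term: 14 September 2004 + 17 years → 14 September 2021.
Examination Delay Credit: +510 days → 6 February 2023.
Response Delay Deduction: −117 days → 12 October 2022.

2022-10-12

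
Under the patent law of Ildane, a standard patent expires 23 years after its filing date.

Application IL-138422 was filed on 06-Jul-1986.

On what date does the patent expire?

Filing date + 23 years → 6 July 2009.

July 6, 2009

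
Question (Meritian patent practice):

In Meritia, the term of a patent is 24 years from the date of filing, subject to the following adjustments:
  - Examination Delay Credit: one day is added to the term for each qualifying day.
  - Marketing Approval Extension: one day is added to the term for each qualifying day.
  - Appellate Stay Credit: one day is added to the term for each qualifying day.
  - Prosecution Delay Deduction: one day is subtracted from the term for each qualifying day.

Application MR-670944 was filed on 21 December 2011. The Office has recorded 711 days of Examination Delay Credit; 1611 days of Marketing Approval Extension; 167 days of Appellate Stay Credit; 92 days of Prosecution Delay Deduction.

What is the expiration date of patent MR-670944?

July 14, 2042

Base term: filing date + 24 years → 21 December 2035.
Examination Delay Credit: +711 days → 1 December 2037.
Marketing Approval Extension: +1611 days → 30 April 2042.
Appellate Stay Credit: +167 days → 14 October 2042.
Prosecution Delay Deduction: −92 days → 14 July 2042.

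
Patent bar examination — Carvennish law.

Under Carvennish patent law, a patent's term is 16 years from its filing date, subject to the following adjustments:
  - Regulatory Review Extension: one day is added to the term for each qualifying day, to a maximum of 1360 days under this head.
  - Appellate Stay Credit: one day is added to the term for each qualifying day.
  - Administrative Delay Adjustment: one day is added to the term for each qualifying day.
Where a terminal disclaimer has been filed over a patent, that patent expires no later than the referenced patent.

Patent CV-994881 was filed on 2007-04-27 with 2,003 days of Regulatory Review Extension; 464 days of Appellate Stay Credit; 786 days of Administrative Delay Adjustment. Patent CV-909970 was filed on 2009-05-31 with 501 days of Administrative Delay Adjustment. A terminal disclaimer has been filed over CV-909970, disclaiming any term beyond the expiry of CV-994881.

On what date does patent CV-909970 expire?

Natural term of CV-909970:
  Base: filing + 16 years → 31 May 2025.
  Administrative Delay Adjustment: +501 days → 14 October 2026.
Expiry of referenced patent CV-994881:
  Base: filing + 16 years → 27 April 2023.
  Regulatory Review Extension: 2003 days claimed exceeds the 1360-day cap, so +1360 days → 16 January 2027.
  Appellate Stay Credit: +464 days → 24 April 2028.
  Administrative Delay Adjustment: +786 days → 19 June 2030.
Terminal disclaimer: CV-909970 expires on the earlier of 14 October 2026 and 19 June 2030.

2026-10-14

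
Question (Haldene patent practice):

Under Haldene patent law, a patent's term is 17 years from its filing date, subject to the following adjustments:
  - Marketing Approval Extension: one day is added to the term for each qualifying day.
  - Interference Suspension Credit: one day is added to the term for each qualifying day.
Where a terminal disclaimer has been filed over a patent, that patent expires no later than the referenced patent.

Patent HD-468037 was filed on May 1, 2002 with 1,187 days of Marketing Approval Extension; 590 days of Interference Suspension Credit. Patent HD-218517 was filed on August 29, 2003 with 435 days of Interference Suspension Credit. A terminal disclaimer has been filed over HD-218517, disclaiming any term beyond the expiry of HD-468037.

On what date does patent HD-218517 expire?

Natural term of HD-218517:
  Base: filing + 17 years → 29 August 2020.
  Interference Suspension Credit: +435 days → 7 November 2021.
Expiry of referenced patent HD-468037:
  Base: filing + 17 years → 1 May 2019.
  Marketing Approval Extension: +1187 days → 31 July 2022.
  Interference Suspension Credit: +590 days → 12 March 2024.
Terminal disclaimer: HD-218517 expires on the earlier of 7 November 2021 and 12 March 2024.

2021-11-07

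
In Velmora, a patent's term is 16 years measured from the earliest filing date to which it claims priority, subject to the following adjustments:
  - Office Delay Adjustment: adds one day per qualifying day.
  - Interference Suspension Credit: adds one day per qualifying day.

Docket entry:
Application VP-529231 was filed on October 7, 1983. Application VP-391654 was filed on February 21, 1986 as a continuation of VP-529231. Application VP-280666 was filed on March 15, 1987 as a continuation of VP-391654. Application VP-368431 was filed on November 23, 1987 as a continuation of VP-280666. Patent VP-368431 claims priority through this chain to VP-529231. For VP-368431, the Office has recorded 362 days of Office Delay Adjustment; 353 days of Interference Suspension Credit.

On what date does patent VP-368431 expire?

2001-09-21

Earliest priority filing: 7 October 1983.
Base term: 7 October 1983 + 16 years → 7 October 1999.
Office Delay Adjustment: +362 days → 3 October 2000.
Interference Suspension Credit: +353 days → 21 September 2001.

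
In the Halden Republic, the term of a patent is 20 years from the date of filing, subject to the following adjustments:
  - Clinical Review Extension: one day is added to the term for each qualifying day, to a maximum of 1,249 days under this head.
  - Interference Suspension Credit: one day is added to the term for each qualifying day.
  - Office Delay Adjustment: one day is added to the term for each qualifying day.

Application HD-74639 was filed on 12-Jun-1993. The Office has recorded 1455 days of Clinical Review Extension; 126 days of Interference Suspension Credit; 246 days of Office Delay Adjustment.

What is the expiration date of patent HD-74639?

Base term: filing date + 20 years → 12 June 2013.
Clinical Review Extension: 1455 days claimed exceeds the 1249-day cap, so +1249 days → 12 November 2016.
Interference Suspension Credit: +126 days → 18 March 2017.
Office Delay Adjustment: +246 days → 19 November 2017.

2017-11-19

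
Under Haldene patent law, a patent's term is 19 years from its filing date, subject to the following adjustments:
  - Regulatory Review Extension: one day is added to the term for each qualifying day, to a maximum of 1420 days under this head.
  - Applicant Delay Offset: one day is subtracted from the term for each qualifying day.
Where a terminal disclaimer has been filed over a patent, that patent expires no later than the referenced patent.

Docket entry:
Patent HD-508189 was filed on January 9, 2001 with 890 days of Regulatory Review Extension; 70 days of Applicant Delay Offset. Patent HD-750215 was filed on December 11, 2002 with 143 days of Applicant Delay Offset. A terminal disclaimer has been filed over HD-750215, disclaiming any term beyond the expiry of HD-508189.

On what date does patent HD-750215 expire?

Natural term of HD-750215:
  Base: filing + 19 years → 11 December 2021.
  Applicant Delay Offset: −143 days → 21 July 2021.
Expiry of referenced patent HD-508189:
  Base: filing + 19 years → 9 January 2020.
  Regulatory Review Extension: 890 days (within the 1420-day cap) → +890 days → 17 June 2022.
  Applicant Delay Offset: −70 days → 8 April 2022.
Terminal disclaimer: HD-750215 expires on the earlier of 21 July 2021 and 8 April 2022.

2021-07-21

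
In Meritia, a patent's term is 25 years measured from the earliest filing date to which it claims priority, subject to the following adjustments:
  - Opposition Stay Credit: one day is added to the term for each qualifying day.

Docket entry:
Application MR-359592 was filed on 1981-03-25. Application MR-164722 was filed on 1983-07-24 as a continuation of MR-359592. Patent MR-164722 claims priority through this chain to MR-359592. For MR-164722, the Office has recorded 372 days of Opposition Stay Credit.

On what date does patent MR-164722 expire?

Earliest priority filing: 25 March 1981.
Base term: 25 March 1981 + 25 years → 25 March 2006.
Opposition Stay Credit: +372 days → 1 April 2007.

April 1, 2007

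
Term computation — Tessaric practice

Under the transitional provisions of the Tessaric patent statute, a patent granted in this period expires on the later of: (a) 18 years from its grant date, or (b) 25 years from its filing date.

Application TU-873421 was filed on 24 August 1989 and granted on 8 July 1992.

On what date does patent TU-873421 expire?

August 24, 2014

(a) grant + 18 years → 8 July 2010.
(b) filing + 25 years → 24 August 2014.
Later of the two: 24 August 2014.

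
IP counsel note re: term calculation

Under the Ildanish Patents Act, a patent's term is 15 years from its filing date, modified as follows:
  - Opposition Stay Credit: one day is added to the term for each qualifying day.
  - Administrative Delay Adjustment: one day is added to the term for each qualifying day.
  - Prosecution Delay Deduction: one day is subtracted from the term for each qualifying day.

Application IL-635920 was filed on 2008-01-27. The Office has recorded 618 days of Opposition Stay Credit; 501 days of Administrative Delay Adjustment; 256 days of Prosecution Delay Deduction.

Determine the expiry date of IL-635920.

2025-06-08

Base term: filing date + 15 years → 27 January 2023.
Opposition Stay Credit: +618 days → 6 October 2024.
Administrative Delay Adjustment: +501 days → 19 February 2026.
Prosecution Delay Deduction: −256 days → 8 June 2025.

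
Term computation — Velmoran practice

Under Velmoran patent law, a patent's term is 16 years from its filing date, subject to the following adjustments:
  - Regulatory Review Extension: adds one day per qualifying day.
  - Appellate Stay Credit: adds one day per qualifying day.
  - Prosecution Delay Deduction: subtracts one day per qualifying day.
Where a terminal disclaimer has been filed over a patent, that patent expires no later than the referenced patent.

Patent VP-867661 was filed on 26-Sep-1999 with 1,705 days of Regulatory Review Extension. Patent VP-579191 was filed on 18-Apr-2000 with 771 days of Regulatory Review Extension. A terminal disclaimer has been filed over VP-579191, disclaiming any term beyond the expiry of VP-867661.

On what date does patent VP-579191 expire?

Natural term of VP-579191:
  Base: filing + 16 years → 18 April 2016.
  Regulatory Review Extension: +771 days → 29 May 2018.
Expiry of referenced patent VP-867661:
  Base: filing + 16 years → 26 September 2015.
  Regulatory Review Extension: +1705 days → 27 May 2020.
Terminal disclaimer: VP-579191 expires on the earlier of 29 May 2018 and 27 May 2020.

May 29, 2018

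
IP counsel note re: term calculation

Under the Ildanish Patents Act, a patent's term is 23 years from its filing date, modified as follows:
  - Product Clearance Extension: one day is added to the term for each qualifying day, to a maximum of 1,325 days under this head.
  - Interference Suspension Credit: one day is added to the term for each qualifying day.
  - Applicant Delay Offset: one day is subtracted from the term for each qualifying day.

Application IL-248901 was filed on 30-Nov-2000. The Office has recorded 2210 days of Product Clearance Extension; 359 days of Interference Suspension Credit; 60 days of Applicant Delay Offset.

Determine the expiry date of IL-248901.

May 11, 2028

Base term: filing date + 23 years → 30 November 2023.
Product Clearance Extension: 2210 days claimed exceeds the 1325-day cap, so +1325 days → 17 July 2027.
Interference Suspension Credit: +359 days → 10 July 2028.
Applicant Delay Offset: −60 days → 11 May 2028.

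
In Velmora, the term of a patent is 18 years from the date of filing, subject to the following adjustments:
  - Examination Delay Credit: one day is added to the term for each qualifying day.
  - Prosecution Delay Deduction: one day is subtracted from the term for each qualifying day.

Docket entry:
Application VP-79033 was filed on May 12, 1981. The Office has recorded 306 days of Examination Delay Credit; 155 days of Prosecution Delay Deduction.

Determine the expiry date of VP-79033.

Base term: filing date + 18 years → 12 May 1999.
Examination Delay Credit: +306 days → 13 March 2000.
Prosecution Delay Deduction: −155 days → 10 October 1999.

October 10, 1999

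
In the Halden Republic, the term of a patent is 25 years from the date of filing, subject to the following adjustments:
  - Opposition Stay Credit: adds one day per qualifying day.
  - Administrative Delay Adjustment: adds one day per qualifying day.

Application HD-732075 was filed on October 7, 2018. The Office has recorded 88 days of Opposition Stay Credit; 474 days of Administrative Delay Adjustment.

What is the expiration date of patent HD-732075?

2045-04-21

Base term: filing date + 25 years → 7 October 2043.
Opposition Stay Credit: +88 days → 3 January 2044.
Administrative Delay Adjustment: +474 days → 21 April 2045.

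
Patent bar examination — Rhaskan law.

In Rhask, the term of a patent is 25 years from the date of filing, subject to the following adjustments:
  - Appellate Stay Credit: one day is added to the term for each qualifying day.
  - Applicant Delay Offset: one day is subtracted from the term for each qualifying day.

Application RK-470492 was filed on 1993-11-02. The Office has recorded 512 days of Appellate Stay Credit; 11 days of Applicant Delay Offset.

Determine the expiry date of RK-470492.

Base term: filing date + 25 years → 2 November 2018.
Appellate Stay Credit: +512 days → 28 March 2020.
Applicant Delay Offset: −11 days → 17 March 2020.

March 17, 2020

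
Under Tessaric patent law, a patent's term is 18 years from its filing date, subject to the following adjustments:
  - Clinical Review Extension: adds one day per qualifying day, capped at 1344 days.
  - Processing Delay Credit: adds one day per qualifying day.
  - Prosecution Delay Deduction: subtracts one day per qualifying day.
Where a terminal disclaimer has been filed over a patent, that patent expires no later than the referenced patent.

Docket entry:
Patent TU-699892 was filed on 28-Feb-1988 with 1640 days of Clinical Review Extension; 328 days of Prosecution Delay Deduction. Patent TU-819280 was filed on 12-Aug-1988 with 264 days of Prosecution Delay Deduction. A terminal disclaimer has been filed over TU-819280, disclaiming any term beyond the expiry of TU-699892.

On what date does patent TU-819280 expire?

Natural term of TU-819280:
  Base: filing + 18 years → 12 August 2006.
  Prosecution Delay Deduction: −264 days → 21 November 2005.
Expiry of referenced patent TU-699892:
  Base: filing + 18 years → 28 February 2006.
  Clinical Review Extension: 1640 days claimed exceeds the 1344-day cap, so +1344 days → 3 November 2009.
  Prosecution Delay Deduction: −328 days → 10 December 2008.
Terminal disclaimer: TU-819280 expires on the earlier of 21 November 2005 and 10 December 2008.

2005-11-21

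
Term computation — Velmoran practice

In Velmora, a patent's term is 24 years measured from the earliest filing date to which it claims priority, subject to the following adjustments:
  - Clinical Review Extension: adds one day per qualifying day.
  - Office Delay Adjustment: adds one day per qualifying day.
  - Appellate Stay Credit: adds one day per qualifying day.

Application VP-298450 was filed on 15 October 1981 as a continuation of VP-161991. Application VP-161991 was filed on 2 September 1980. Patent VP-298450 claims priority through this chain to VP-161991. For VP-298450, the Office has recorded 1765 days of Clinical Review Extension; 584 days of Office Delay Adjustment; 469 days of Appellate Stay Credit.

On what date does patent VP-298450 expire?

Earliest priority filing: 2 September 1980.
Base term: 2 September 1980 + 24 years → 2 September 2004.
Clinical Review Extension: +1765 days → 3 July 2009.
Office Delay Adjustment: +584 days → 7 February 2011.
Appellate Stay Credit: +469 days → 21 May 2012.

2012-05-21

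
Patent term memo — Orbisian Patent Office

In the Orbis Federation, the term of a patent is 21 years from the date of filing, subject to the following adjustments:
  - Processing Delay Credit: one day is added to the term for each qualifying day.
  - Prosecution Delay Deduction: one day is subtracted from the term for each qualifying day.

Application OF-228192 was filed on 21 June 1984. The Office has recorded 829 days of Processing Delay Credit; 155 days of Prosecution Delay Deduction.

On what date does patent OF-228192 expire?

Base term: filing date + 21 years → 21 June 2005.
Processing Delay Credit: +829 days → 28 September 2007.
Prosecution Delay Deduction: −155 days → 26 April 2007.

April 26, 2007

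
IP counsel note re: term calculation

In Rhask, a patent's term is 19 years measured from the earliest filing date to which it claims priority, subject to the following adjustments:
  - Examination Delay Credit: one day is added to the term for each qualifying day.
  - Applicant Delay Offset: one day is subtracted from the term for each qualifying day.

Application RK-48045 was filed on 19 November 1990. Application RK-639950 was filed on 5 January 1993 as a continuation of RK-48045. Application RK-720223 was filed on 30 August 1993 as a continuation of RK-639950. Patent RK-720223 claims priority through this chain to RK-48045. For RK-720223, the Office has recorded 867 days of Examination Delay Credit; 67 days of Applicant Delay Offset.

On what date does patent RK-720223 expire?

Earliest priority filing: 19 November 1990.
Base term: 19 November 1990 + 19 years → 19 November 2009.
Examination Delay Credit: +867 days → 4 April 2012.
Applicant Delay Offset: −67 days → 28 January 2012.

January 28, 2012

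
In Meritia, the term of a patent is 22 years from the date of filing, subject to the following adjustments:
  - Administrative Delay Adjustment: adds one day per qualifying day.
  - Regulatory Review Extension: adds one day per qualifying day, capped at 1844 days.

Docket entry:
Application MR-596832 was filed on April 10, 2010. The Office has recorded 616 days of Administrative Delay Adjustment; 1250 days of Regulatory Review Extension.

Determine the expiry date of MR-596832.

May 20, 2037

Base term: filing date + 22 years → 10 April 2032.
Administrative Delay Adjustment: +616 days → 17 December 2033.
Regulatory Review Extension: 1250 days (within the 1844-day cap) → +1250 days → 20 May 2037.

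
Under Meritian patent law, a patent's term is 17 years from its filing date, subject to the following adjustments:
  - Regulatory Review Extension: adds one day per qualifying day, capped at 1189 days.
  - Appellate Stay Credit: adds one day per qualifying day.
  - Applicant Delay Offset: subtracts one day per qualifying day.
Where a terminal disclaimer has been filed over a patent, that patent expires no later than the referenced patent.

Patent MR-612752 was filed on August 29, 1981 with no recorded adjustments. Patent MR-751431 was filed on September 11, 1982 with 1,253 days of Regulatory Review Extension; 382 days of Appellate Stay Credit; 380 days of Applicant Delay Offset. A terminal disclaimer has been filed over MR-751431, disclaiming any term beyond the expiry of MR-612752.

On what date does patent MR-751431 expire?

August 29, 1998

Natural term of MR-751431:
  Base: filing + 17 years → 11 September 1999.
  Regulatory Review Extension: 1253 days claimed exceeds the 1189-day cap, so +1189 days → 13 December 2002.
  Appellate Stay Credit: +382 days → 30 December 2003.
  Applicant Delay Offset: −380 days → 15 December 2002.
Expiry of referenced patent MR-612752:
  Base: filing + 17 years → 29 August 1998.
Terminal disclaimer: MR-751431 expires on the earlier of 15 December 2002 and 29 August 1998.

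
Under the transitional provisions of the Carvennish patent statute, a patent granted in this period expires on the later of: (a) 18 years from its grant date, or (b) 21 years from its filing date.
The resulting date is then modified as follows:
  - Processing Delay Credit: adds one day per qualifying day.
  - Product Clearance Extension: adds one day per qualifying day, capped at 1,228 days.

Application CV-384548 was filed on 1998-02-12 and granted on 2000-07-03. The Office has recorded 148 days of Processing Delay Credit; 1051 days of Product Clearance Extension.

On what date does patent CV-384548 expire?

May 26, 2022

(a) grant + 18 years → 3 July 2018.
(b) filing + 21 years → 12 February 2019.
Later of the two: 12 February 2019.
Processing Delay Credit: +148 days → 10 July 2019.
Product Clearance Extension: 1051 days (within the 1228-day cap) → +1051 days → 26 May 2022.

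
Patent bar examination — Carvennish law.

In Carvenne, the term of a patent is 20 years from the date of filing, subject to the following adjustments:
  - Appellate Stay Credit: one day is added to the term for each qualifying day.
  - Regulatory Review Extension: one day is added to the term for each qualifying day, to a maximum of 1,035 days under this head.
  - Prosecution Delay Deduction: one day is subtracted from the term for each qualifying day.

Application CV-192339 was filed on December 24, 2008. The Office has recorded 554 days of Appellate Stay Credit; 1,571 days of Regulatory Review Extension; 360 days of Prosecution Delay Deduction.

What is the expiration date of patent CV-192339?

Base term: filing date + 20 years → 24 December 2028.
Appellate Stay Credit: +554 days → 1 July 2030.
Regulatory Review Extension: 1571 days claimed exceeds the 1035-day cap, so +1035 days → 1 May 2033.
Prosecution Delay Deduction: −360 days → 6 May 2032.

May 6, 2032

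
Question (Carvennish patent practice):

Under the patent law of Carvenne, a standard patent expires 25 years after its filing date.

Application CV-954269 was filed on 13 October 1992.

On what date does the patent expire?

Filing date + 25 years → 13 October 2017.

2017-10-13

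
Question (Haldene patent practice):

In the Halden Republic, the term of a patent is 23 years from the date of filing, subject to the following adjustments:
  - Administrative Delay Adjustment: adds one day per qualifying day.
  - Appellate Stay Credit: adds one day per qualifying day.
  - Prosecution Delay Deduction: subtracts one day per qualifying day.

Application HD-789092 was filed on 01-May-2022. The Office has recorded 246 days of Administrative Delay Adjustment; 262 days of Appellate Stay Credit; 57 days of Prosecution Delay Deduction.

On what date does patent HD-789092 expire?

July 26, 2046

Base term: filing date + 23 years → 1 May 2045.
Administrative Delay Adjustment: +246 days → 2 January 2046.
Appellate Stay Credit: +262 days → 21 September 2046.
Prosecution Delay Deduction: −57 days → 26 July 2046.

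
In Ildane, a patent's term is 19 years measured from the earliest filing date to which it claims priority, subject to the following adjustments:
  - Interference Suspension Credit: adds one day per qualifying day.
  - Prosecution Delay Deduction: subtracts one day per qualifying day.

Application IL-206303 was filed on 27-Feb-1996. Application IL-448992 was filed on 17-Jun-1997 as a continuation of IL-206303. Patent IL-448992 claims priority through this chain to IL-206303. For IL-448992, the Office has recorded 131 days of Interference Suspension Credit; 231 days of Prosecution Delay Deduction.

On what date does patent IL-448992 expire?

November 19, 2014

Earliest priority filing: 27 February 1996.
Base term: 27 February 1996 + 19 years → 27 February 2015.
Interference Suspension Credit: +131 days → 8 July 2015.
Prosecution Delay Deduction: −231 days → 19 November 2014.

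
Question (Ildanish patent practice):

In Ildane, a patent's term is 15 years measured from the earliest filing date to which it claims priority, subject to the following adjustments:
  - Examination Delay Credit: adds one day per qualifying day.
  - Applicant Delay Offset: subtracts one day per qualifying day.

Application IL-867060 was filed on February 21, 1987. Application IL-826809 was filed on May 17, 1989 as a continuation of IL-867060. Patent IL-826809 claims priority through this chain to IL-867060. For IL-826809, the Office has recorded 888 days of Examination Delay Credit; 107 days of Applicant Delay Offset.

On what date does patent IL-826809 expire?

April 12, 2004

Earliest priority filing: 21 February 1987.
Base term: 21 February 1987 + 15 years → 21 February 2002.
Examination Delay Credit: +888 days → 28 July 2004.
Applicant Delay Offset: −107 days → 12 April 2004.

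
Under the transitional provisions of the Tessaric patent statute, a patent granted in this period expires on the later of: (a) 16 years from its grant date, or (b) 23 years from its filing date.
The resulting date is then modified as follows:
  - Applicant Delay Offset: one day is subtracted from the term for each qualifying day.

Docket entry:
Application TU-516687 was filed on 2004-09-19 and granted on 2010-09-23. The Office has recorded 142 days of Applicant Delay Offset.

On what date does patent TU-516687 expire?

April 30, 2027

(a) grant + 16 years → 23 September 2026.
(b) filing + 23 years → 19 September 2027.
Later of the two: 19 September 2027.
Applicant Delay Offset: −142 days → 30 April 2027.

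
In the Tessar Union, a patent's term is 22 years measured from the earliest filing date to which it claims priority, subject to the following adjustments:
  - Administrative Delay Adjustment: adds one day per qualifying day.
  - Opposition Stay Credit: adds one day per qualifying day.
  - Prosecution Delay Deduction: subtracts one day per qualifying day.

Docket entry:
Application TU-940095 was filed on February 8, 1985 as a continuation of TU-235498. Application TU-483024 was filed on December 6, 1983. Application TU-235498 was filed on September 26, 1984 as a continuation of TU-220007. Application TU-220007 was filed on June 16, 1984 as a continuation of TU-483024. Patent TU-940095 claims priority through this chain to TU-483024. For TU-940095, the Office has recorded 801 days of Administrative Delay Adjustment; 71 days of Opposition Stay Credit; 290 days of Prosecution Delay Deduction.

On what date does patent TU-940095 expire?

Earliest priority filing: 6 December 1983.
Base term: 6 December 1983 + 22 years → 6 December 2005.
Administrative Delay Adjustment: +801 days → 15 February 2008.
Opposition Stay Credit: +71 days → 26 April 2008.
Prosecution Delay Deduction: −290 days → 11 July 2007.

July 11, 2007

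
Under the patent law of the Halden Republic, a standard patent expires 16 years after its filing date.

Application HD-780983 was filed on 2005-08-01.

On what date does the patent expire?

Filing date + 16 years → 1 August 2021.

2021-08-01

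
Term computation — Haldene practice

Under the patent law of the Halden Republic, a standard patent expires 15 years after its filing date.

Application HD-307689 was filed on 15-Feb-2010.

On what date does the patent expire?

February 15, 2025

Filing date + 15 years → 15 February 2025.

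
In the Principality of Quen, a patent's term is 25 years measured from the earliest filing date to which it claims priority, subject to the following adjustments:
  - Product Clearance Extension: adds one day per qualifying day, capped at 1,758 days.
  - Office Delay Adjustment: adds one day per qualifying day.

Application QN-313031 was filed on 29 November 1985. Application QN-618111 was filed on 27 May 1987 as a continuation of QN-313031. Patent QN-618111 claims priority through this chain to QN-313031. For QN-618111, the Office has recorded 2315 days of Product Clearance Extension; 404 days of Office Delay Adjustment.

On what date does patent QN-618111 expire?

2016-10-30

Earliest priority filing: 29 November 1985.
Base term: 29 November 1985 + 25 years → 29 November 2010.
Product Clearance Extension: 2315 days claimed exceeds the 1758-day cap, so +1758 days → 22 September 2015.
Office Delay Adjustment: +404 days → 30 October 2016.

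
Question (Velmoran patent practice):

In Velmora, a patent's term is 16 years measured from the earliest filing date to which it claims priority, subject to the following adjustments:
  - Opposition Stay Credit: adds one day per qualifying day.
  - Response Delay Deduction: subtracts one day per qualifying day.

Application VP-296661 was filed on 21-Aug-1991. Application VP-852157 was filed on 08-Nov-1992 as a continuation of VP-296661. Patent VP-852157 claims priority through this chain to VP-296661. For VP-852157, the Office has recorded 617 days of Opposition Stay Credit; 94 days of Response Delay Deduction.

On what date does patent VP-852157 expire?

January 25, 2009

Earliest priority filing: 21 August 1991.
Base term: 21 August 1991 + 16 years → 21 August 2007.
Opposition Stay Credit: +617 days → 29 April 2009.
Response Delay Deduction: −94 days → 25 January 2009.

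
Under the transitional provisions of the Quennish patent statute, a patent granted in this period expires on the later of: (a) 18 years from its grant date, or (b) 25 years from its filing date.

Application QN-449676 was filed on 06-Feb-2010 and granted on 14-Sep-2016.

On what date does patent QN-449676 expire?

(a) grant + 18 years → 14 September 2034.
(b) filing + 25 years → 6 February 2035.
Later of the two: 6 February 2035.

2035-02-06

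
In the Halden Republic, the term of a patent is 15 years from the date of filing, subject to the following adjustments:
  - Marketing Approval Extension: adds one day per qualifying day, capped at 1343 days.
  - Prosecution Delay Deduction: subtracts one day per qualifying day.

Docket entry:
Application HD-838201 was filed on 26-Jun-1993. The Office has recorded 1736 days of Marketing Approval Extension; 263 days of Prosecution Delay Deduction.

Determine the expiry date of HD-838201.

Base term: filing date + 15 years → 26 June 2008.
Marketing Approval Extension: 1736 days claimed exceeds the 1343-day cap, so +1343 days → 29 February 2012.
Prosecution Delay Deduction: −263 days → 11 June 2011.

2011-06-11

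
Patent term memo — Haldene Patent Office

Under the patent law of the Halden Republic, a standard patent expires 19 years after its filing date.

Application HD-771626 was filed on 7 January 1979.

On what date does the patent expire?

January 7, 1998

Filing date + 19 years → 7 January 1998.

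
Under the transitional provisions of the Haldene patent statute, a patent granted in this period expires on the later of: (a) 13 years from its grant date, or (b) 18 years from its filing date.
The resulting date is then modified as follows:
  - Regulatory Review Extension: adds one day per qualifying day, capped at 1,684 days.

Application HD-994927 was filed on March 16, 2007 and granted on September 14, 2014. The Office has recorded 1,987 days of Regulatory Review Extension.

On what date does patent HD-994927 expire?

(a) grant + 13 years → 14 September 2027.
(b) filing + 18 years → 16 March 2025.
Later of the two: 14 September 2027.
Regulatory Review Extension: 1987 days claimed exceeds the 1684-day cap, so +1684 days → 24 April 2032.

April 24, 2032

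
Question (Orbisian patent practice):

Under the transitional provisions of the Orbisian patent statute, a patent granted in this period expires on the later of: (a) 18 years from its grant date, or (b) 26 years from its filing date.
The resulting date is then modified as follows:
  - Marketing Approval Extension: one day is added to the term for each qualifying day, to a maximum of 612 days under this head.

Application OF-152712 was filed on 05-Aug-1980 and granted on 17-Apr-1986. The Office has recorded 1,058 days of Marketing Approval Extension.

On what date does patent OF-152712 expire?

(a) grant + 18 years → 17 April 2004.
(b) filing + 26 years → 5 August 2006.
Later of the two: 5 August 2006.
Marketing Approval Extension: 1058 days claimed exceeds the 612-day cap, so +612 days → 8 April 2008.

April 8, 2008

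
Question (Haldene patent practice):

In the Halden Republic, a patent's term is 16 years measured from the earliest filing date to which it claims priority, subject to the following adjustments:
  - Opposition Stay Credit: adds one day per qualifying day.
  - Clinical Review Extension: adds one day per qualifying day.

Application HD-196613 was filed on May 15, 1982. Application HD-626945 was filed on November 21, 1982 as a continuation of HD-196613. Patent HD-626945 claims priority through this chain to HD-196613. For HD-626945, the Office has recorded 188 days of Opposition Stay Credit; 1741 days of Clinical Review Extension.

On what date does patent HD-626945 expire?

2003-08-26

Earliest priority filing: 15 May 1982.
Base term: 15 May 1982 + 16 years → 15 May 1998.
Opposition Stay Credit: +188 days → 19 November 1998.
Clinical Review Extension: +1741 days → 26 August 2003.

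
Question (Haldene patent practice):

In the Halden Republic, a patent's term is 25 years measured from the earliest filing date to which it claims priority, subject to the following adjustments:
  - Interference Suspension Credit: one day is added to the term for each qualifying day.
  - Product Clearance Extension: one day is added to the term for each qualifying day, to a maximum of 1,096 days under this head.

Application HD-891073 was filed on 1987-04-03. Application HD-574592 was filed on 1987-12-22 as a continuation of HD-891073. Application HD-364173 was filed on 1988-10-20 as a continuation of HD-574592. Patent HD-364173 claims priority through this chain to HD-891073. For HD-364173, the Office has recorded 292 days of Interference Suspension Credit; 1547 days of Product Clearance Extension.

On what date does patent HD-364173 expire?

January 21, 2016

Earliest priority filing: 3 April 1987.
Base term: 3 April 1987 + 25 years → 3 April 2012.
Interference Suspension Credit: +292 days → 20 January 2013.
Product Clearance Extension: 1547 days claimed exceeds the 1096-day cap, so +1096 days → 21 January 2016.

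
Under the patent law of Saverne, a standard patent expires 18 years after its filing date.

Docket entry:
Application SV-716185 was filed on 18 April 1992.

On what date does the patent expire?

Filing date + 18 years → 18 April 2010.

2010-04-18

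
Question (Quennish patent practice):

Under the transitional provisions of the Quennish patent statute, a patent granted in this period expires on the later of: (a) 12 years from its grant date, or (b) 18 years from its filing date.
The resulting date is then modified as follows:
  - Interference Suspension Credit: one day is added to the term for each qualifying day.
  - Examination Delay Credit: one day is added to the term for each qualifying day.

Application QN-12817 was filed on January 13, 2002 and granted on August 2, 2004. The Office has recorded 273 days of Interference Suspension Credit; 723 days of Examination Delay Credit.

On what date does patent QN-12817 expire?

(a) grant + 12 years → 2 August 2016.
(b) filing + 18 years → 13 January 2020.
Later of the two: 13 January 2020.
Interference Suspension Credit: +273 days → 12 October 2020.
Examination Delay Credit: +723 days → 5 October 2022.

October 5, 2022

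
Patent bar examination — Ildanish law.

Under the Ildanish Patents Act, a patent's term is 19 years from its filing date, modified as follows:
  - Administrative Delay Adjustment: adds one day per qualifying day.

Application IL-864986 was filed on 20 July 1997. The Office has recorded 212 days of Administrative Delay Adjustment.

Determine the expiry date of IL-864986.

2017-02-17

Base term: filing date + 19 years → 20 July 2016.
Administrative Delay Adjustment: +212 days → 17 February 2017.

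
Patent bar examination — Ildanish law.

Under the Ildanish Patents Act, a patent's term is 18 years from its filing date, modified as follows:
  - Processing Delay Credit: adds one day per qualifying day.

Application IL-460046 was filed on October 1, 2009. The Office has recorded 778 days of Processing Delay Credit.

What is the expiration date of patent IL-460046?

Base term: filing date + 18 years → 1 October 2027.
Processing Delay Credit: +778 days → 17 November 2029.

2029-11-17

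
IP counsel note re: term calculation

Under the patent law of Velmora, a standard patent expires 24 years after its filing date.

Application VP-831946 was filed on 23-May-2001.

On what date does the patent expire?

Filing date + 24 years → 23 May 2025.

May 23, 2025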